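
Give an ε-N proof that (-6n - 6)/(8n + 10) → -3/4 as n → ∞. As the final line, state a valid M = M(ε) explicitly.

M = (3/16)/ε

Let ε > 0 be given. For n ≥ 1, |(-6n - 6)/(8n + 10) + 3/4| = |12|/(8(8n + 10)) = 12/(8(8n + 10)).
Since 8n + 10 ≥ 8n for n ≥ 1, this is ≤ 12/(8·8n) = (3/16)/n.
So |(-6n - 6)/(8n + 10) + 3/4| < ε whenever n > (3/16)/ε.
Take M = (3/16)/ε. If n > M then |(-6n - 6)/(8n + 10) + 3/4| ≤ (3/16)/n < ε.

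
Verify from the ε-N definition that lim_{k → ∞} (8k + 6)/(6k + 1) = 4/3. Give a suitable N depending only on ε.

N = (7/9)/ε

Fix ε > 0. For k ≥ 1, |(8k + 6)/(6k + 1) − (4/3)| = |28|/(6(6k + 1)) = 28/(6(6k + 1)).
Since 6k + 1 ≥ 6k for k ≥ 1, this is ≤ 28/(6·6k) = (7/9)/k.
So |(8k + 6)/(6k + 1) − (4/3)| < ε whenever k > (7/9)/ε.
Take N = (7/9)/ε. If k > N then |(8k + 6)/(6k + 1) − (4/3)| ≤ (7/9)/k < ε.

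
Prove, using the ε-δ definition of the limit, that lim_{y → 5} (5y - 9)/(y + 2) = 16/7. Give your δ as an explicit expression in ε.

δ = min(7/2, (49/38)ε)

Suppose ε > 0. We want δ > 0 with 0 < |y − 5| < δ ⇒ |(5y - 9)/(y + 2) − (16/7)| < ε.
Combining over a common denominator, (5y - 9)/(y + 2) − (16/7) = [(5y - 9)·7 − 16·(y + 2)] / [7·(y + 2)] = 19(y − 5) / (7(y + 2)).
So |(5y - 9)/(y + 2) − (16/7)| = 19|y − 5| / (7·|y + 2|).
Restrict δ ≤ 7/2. Then |y − 5| < 7/2 gives |y + 2| = |(y − 5) + 7| ≥ 7 − 7/2 = 7/2.
Hence |(5y - 9)/(y + 2) − (16/7)| < 19|y − 5|/(7·(7/2)) = (38/49)|y − 5|, which is < ε once |y − 5| < (49/38)ε.
Take δ = min(7/2, (49/38)ε). Then 0 < |y − 5| < δ forces both bounds, so |(5y - 9)/(y + 2) − (16/7)| < ε.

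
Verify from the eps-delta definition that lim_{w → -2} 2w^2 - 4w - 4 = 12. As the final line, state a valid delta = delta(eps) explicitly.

Suppose eps > 0. We want delta > 0 such that 0 < |w + 2| < delta implies |(2w^2 - 4w - 4) − 12| < eps.
(2w^2 - 4w - 4) − 12 = 2w^2 - 4w - 16 = (w + 2)(2w - 8).
So |(2w^2 - 4w - 4) − 12| = |w + 2|·|2w - 8|.
Assume first that |w + 2| < 1, so |w| < 3. Then |2w - 8| ≤ 2·3 + 8 = 14.
Hence |(2w^2 - 4w - 4) − 12| ≤ 14|w + 2| < eps provided |w + 2| < eps/14.
Take delta = min(1, eps/14). Then 0 < |w + 2| < delta gives both |w + 2| < 1 and |w + 2| < eps/14, so |(2w^2 - 4w - 4) − 12| < eps.

delta = min(1, eps/14)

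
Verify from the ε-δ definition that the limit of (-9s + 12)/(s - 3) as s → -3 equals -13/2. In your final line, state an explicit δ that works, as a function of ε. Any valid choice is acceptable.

Let ε > 0 be given. We want δ > 0 with 0 < |s + 3| < δ ⇒ |(-9s + 12)/(s - 3) + 13/2| < ε.
Combining over a common denominator, (-9s + 12)/(s - 3) + 13/2 = [(-9s + 12)·(-6) − 39·(s - 3)] / [(-6)·(s - 3)] = 15(s + 3) / ((-6)(s - 3)).
So |(-9s + 12)/(s - 3) + 13/2| = 15|s + 3| / (6·|s − 3|).
Restrict δ ≤ 3. Then |s + 3| < 3 gives |s − 3| = |(s + 3) + (-6)| ≥ 6 − 3 = 3.
Hence |(-9s + 12)/(s - 3) + 13/2| < 15|s + 3|/(6·3) = (5/6)|s + 3|, which is < ε once |s + 3| < (6/5)ε.
Take δ = min(3, (6/5)ε). Then 0 < |s + 3| < δ forces both bounds, so |(-9s + 12)/(s - 3) + 13/2| < ε.

δ = min(3, (6/5)ε)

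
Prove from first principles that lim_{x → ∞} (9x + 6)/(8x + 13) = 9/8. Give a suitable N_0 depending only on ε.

Suppose ε > 0. We seek N_0 > 0 such that x > N_0 implies |(9x + 6)/(8x + 13) − (9/8)| < ε.
(9x + 6)/(8x + 13) − (9/8) = (8(9x + 6) − 9(8x + 13)) / (8(8x + 13)) = -69/(8(8x + 13)).
For x > 0 we have 8x + 13 > 8x, so |(9x + 6)/(8x + 13) − (9/8)| = 69/(8(8x + 13)) < 69/(8·8x) = (69/64)/x.
Thus |(9x + 6)/(8x + 13) − (9/8)| < ε whenever x > (69/64)/ε.
Take N_0 = (69/64)/ε. If x > N_0 then |(9x + 6)/(8x + 13) − (9/8)| < (69/64)/x < ε.

N_0 = (69/64)/ε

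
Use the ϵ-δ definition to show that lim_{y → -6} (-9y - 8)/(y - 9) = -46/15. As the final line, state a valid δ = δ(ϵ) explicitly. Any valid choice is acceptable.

δ = min(15/2, (225/178)ϵ)

Fix ϵ > 0. We want δ > 0 with 0 < |y + 6| < δ ⇒ |(-9y - 8)/(y - 9) + 46/15| < ϵ.
Combining over a common denominator, (-9y - 8)/(y - 9) + 46/15 = [(-9y - 8)·(-15) − 46·(y - 9)] / [(-15)·(y - 9)] = 89(y + 6) / ((-15)(y - 9)).
So |(-9y - 8)/(y - 9) + 46/15| = 89|y + 6| / (15·|y − 9|).
Require δ ≤ 15/2, so |y − 9| ≥ |-15| − |y + 6| > 15 − 15/2 = 15/2.
Hence |(-9y - 8)/(y - 9) + 46/15| < 89|y + 6|/(15·(15/2)) = (178/225)|y + 6|, which is < ϵ once |y + 6| < (225/178)ϵ.
Take δ = min(15/2, (225/178)ϵ). Then 0 < |y + 6| < δ forces both bounds, so |(-9y - 8)/(y - 9) + 46/15| < ϵ.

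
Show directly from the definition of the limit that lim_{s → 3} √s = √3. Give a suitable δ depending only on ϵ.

δ = min(3, √3·ϵ)

Let ϵ > 0. We want δ > 0 such that 0 < |s − 3| < δ implies |√s − √3| < ϵ.
Rationalise: √s − √3 = (s − 3)/(√s + √3), so |√s − √3| = |s − 3|/(√s + √3).
Restrict δ ≤ 3 so that |s − 3| < 3 forces s > 0, and then √s + √3 > √3.
Hence |√s − √3| < |s − 3|/√3, which is < ϵ once |s − 3| < √3·ϵ.
Take δ = min(3, √3·ϵ). If 0 < |s − 3| < δ then s > 0 and |√s − √3| < |s − 3|/√3 < ϵ.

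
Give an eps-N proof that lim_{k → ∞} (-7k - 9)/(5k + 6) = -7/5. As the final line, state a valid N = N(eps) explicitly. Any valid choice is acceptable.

Fix eps > 0. For k ≥ 1, |(-7k - 9)/(5k + 6) + 7/5| = |-3|/(5(5k + 6)) = 3/(5(5k + 6)).
Since 5k + 6 ≥ 5k for k ≥ 1, this is ≤ 3/(5·5k) = (3/25)/k.
So |(-7k - 9)/(5k + 6) + 7/5| < eps whenever k > (3/25)/eps.
Take N = (3/25)/eps. If k > N then |(-7k - 9)/(5k + 6) + 7/5| ≤ (3/25)/k < eps.

N = (3/25)/eps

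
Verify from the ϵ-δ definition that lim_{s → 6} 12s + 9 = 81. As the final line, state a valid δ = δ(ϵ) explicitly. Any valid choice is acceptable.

Let ϵ > 0. We need δ > 0 so that 0 < |s − 6| < δ implies |(12s + 9) − 81| < ϵ.
|(12s + 9) − 81| = |12s - 72| = 12|s − 6|.
Thus it suffices that |s − 6| < ϵ/12.
Choosing δ = ϵ/12 gives |(12s + 9) − 81| = 12|s − 6| < ϵ whenever |s − 6| < δ.

δ = ϵ/12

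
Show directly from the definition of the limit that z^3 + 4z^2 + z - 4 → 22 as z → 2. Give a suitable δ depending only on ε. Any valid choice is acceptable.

Let ε > 0 be given. We want δ > 0 such that 0 < |z − 2| < δ implies |(z^3 + 4z^2 + z - 4) − 22| < ε.
(z^3 + 4z^2 + z - 4) − 22 = z^3 + 4z^2 + z - 26 = (z − 2)(z^2 + 6z + 13).
So |(z^3 + 4z^2 + z - 4) − 22| = |z − 2|·|z^2 + 6z + 13|.
Assume first that |z − 2| < 1, so |z| < 3. Then |z^2 + 6z + 13| ≤ 3^2 + 6·3 + 13 = 40.
Hence |(z^3 + 4z^2 + z - 4) − 22| ≤ 40|z − 2| < ε provided |z − 2| < ε/40.
Choosing δ = min(1, ε/40) ensures both conditions, hence |(z^3 + 4z^2 + z - 4) − 22| < ε.

δ = min(1, ε/40)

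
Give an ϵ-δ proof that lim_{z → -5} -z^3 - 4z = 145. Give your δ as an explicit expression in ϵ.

Suppose ϵ > 0. We want δ > 0 such that 0 < |z + 5| < δ implies |(-z^3 - 4z) − 145| < ϵ.
(-z^3 - 4z) − 145 = -z^3 - 4z - 145 = (z + 5)(-z^2 + 5z - 29).
So |(-z^3 - 4z) − 145| = |z + 5|·|-z^2 + 5z - 29|.
Require δ ≤ 1. Then |z + 5| < 1 gives |z| < 6, and by the triangle inequality |-z^2 + 5z - 29| ≤ 6^2 + 5·6 + 29 = 95.
Hence |(-z^3 - 4z) − 145| ≤ 95|z + 5| < ϵ provided |z + 5| < ϵ/95.
Take δ = min(1, ϵ/95). Then 0 < |z + 5| < δ gives both |z + 5| < 1 and |z + 5| < ϵ/95, so |(-z^3 - 4z) − 145| < ϵ.

δ = min(1, ϵ/95)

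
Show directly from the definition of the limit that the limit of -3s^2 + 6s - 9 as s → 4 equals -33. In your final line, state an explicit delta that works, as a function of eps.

delta = min(1, eps/21)

Suppose eps > 0. We want delta > 0 such that 0 < |s − 4| < delta implies |(-3s^2 + 6s - 9) + 33| < eps.
(-3s^2 + 6s - 9) + 33 = -3s^2 + 6s + 24 = (s − 4)(-3s - 6).
So |(-3s^2 + 6s - 9) + 33| = |s − 4|·|-3s - 6|.
Assume first that |s − 4| < 1, so |s| < 5. Then |-3s - 6| ≤ 3·5 + 6 = 21.
Hence |(-3s^2 + 6s - 9) + 33| ≤ 21|s − 4| < eps provided |s − 4| < eps/21.
Take delta = min(1, eps/21). Then 0 < |s − 4| < delta gives both |s − 4| < 1 and |s − 4| < eps/21, so |(-3s^2 + 6s - 9) + 33| < eps.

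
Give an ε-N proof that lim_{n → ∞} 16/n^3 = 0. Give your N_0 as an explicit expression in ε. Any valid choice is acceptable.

N_0 = (16/ε)^{1/3}

Fix ε > 0. For n ≥ 1, |16/n^3 − 0| = 16/n^3.
16/n^3 < ε ⇔ n^3 > 16/ε ⇔ n > (16/ε)^{1/3}.
Take N_0 = (16/ε)^{1/3}. Then n > N_0 implies 16/n^3 < ε.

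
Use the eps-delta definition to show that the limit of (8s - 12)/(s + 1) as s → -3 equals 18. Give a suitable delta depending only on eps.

Let eps > 0. We want delta > 0 with 0 < |s + 3| < delta ⇒ |(8s - 12)/(s + 1) − 18| < eps.
Combining over a common denominator, (8s - 12)/(s + 1) − 18 = [(8s - 12)·(-2) − (-36)·(s + 1)] / [(-2)·(s + 1)] = 20(s + 3) / ((-2)(s + 1)).
So |(8s - 12)/(s + 1) − 18| = 20|s + 3| / (2·|s + 1|).
Require delta ≤ 1, so |s + 1| ≥ |-2| − |s + 3| > 2 − 1 = 1.
Hence |(8s - 12)/(s + 1) − 18| < 20|s + 3|/(2·1) = 10|s + 3|, which is < eps once |s + 3| < (1/10)eps.
Take delta = min(1, (1/10)eps). Then 0 < |s + 3| < delta forces both bounds, so |(8s - 12)/(s + 1) − 18| < eps.

delta = min(1, (1/10)eps)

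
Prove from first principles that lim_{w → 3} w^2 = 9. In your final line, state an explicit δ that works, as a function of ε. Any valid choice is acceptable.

δ = min(2, ε/8)

Let ε > 0. We seek δ > 0 with 0 < |w − 3| < δ ⇒ |w^2 − 9| < ε.
Factor: w^2 − 9 = (w − 3)(w + 3), so |w^2 − 9| = |w − 3|·|w + 3|.
Impose δ ≤ 2 so that |w| < 5; then |w + 3| ≤ 8.
Hence |w^2 − 9| ≤ 8|w − 3|, which is < ε once |w − 3| < ε/8.
Take δ = min(2, ε/8). If 0 < |w − 3| < δ then both bounds hold and |w^2 − 9| ≤ 8|w − 3| < 8·(ε/8) = ε.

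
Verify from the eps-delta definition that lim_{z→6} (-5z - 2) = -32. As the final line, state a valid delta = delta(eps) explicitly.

delta = eps/5

Suppose eps > 0. We need delta > 0 so that 0 < |z − 6| < delta implies |(-5z - 2) + 32| < eps.
Since (-5z - 2) + 32 = -5(z − 6), we have |(-5z - 2) + 32| = 5|z − 6|.
So 5|z − 6| < eps exactly when |z − 6| < eps/5.
Choosing delta = eps/5 gives |(-5z - 2) + 32| = 5|z − 6| < eps whenever |z − 6| < delta.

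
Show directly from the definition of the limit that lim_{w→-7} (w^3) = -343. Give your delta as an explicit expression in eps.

Let eps > 0. We seek delta > 0 with 0 < |w + 7| < delta ⇒ |w^3 + 343| < eps.
Factor: w^3 + 343 = (w + 7)(w^2 - 7w + 49), so |w^3 + 343| = |w + 7|·|w^2 - 7w + 49|.
Restrict delta ≤ 1. Then |w + 7| < 1 gives |w| < 8, so by the triangle inequality |w^2 - 7w + 49| ≤ 8^2 + 7·8 + 49 = 169.
Hence |w^3 + 343| ≤ 169|w + 7|, which is < eps once |w + 7| < eps/169.
Take delta = min(1, eps/169). If 0 < |w + 7| < delta then both bounds hold and |w^3 + 343| ≤ 169|w + 7| < 169·(eps/169) = eps.

delta = min(1, eps/169)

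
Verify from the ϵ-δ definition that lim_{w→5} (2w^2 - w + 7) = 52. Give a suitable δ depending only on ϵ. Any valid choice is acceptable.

δ = min(2, ϵ/23)

Let ϵ > 0 be given. We want δ > 0 such that 0 < |w − 5| < δ implies |(2w^2 - w + 7) − 52| < ϵ.
(2w^2 - w + 7) − 52 = 2w^2 - w - 45 = (w − 5)(2w + 9).
So |(2w^2 - w + 7) − 52| = |w − 5|·|2w + 9|.
Assume first that |w − 5| < 2, so |w| < 7. Then |2w + 9| ≤ 2·7 + 9 = 23.
Hence |(2w^2 - w + 7) − 52| ≤ 23|w − 5| < ϵ provided |w − 5| < ϵ/23.
Choosing δ = min(2, ϵ/23) ensures both conditions, hence |(2w^2 - w + 7) − 52| < ϵ.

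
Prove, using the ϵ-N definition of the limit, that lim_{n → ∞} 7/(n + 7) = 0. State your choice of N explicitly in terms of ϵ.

Suppose ϵ > 0. For n ≥ 1, |7/(n + 7) − 0| = 7/(n + 7) ≤ 7/n.
We need 7/n < ϵ, i.e. n > 7/ϵ.
Take N = 7/ϵ. If n > N then |7/(n + 7)| ≤ 7/n < ϵ.

N = 7/ϵ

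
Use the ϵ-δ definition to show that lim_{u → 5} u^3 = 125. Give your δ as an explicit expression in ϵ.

Let ϵ > 0 be given. We seek δ > 0 with 0 < |u − 5| < δ ⇒ |u^3 − 125| < ϵ.
Factor: u^3 − 125 = (u − 5)(u^2 + 5u + 25), so |u^3 − 125| = |u − 5|·|u^2 + 5u + 25|.
Impose δ ≤ 2 so that |u| < 7; then |u^2 + 5u + 25| ≤ 109.
Hence |u^3 − 125| ≤ 109|u − 5|, which is < ϵ once |u − 5| < ϵ/109.
Take δ = min(2, ϵ/109). If 0 < |u − 5| < δ then both bounds hold and |u^3 − 125| ≤ 109|u − 5| < 109·(ϵ/109) = ϵ.

δ = min(2, ϵ/109)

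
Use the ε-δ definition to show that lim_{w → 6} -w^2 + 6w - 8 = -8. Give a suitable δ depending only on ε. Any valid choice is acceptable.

δ = min(2, ε/8)

Suppose ε > 0. We want δ > 0 such that 0 < |w − 6| < δ implies |(-w^2 + 6w - 8) + 8| < ε.
(-w^2 + 6w - 8) + 8 = -w^2 + 6w = (w − 6)(-w).
So |(-w^2 + 6w - 8) + 8| = |w − 6|·|-w|.
Require δ ≤ 2. Then |w − 6| < 2 gives |w| < 8, and by the triangle inequality |-w| ≤ 8 = 8.
Hence |(-w^2 + 6w - 8) + 8| ≤ 8|w − 6| < ε provided |w − 6| < ε/8.
Take δ = min(2, ε/8). Then 0 < |w − 6| < δ gives both |w − 6| < 2 and |w − 6| < ε/8, so |(-w^2 + 6w - 8) + 8| < ε.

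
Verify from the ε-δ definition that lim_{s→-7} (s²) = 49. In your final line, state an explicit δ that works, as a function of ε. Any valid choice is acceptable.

δ = min(1, ε/15)

Suppose ε > 0. We seek δ > 0 with 0 < |s + 7| < δ ⇒ |s² − 49| < ε.
Factor: s² − 49 = (s + 7)(s - 7), so |s² − 49| = |s + 7|·|s - 7|.
Restrict δ ≤ 1. Then |s + 7| < 1 gives |s| < 8, so by the triangle inequality |s - 7| ≤ 8 + 7 = 15.
Hence |s² − 49| ≤ 15|s + 7|, which is < ε once |s + 7| < ε/15.
Take δ = min(1, ε/15). If 0 < |s + 7| < δ then both bounds hold and |s² − 49| ≤ 15|s + 7| < 15·(ε/15) = ε.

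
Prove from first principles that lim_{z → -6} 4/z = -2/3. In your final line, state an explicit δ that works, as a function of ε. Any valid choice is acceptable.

δ = min(3, (9/2)ε)

Let ε > 0 be given. We seek δ > 0 such that 0 < |z + 6| < δ implies |4/z + 2/3| < ε.
|4/z + 2/3| = 4·|-6 − z|/(6·|z|) = 4|z + 6|/(6|z|).
Restrict δ ≤ 3. Then |z + 6| < 3 gives |z| > 3, so 6|z| > 18.
Then |4/z + 2/3| < 4|z + 6|/18, which is < ε when |z + 6| < (9/2)ε.
Take δ = min(3, (9/2)ε). Then 0 < |z + 6| < δ gives both |z + 6| < 3 and |z + 6| < (9/2)ε, so |4/z + 2/3| < ε.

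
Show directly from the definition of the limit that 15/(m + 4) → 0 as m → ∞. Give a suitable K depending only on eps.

K = 15/eps

Let eps > 0. For m ≥ 1, |15/(m + 4) − 0| = 15/(m + 4) ≤ 15/m.
We need 15/m < eps, i.e. m > 15/eps.
Take K = 15/eps. If m > K then |15/(m + 4)| ≤ 15/m < eps.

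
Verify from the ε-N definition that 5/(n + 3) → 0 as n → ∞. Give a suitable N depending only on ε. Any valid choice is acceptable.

N = 5/ε

Let ε > 0. For n ≥ 1, |5/(n + 3) − 0| = 5/(n + 3) ≤ 5/n.
We need 5/n < ε, i.e. n > 5/ε.
Take N = 5/ε. If n > N then |5/(n + 3)| ≤ 5/n < ε.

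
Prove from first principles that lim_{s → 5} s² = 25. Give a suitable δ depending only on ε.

δ = min(2, ε/12)

Let ε > 0. We seek δ > 0 with 0 < |s − 5| < δ ⇒ |s² − 25| < ε.
Factor: s² − 25 = (s − 5)(s + 5), so |s² − 25| = |s − 5|·|s + 5|.
Restrict δ ≤ 2. Then |s − 5| < 2 gives |s| < 7, so by the triangle inequality |s + 5| ≤ 7 + 5 = 12.
Hence |s² − 25| ≤ 12|s − 5|, which is < ε once |s − 5| < ε/12.
Take δ = min(2, ε/12). If 0 < |s − 5| < δ then both bounds hold and |s² − 25| ≤ 12|s − 5| < 12·(ε/12) = ε.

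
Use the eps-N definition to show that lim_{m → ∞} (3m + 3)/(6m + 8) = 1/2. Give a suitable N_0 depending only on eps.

Fix eps > 0. For m ≥ 1, |(3m + 3)/(6m + 8) − (1/2)| = |-6|/(6(6m + 8)) = 6/(6(6m + 8)).
Since 6m + 8 ≥ 6m for m ≥ 1, this is ≤ 6/(6·6m) = (1/6)/m.
So |(3m + 3)/(6m + 8) − (1/2)| < eps whenever m > (1/6)/eps.
Take N_0 = (1/6)/eps. If m > N_0 then |(3m + 3)/(6m + 8) − (1/2)| ≤ (1/6)/m < eps.

N_0 = (1/6)/eps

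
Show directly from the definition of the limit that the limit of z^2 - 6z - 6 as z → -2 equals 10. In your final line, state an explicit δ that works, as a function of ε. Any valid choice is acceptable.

δ = min(1, ε/11)

Fix ε > 0. We want δ > 0 such that 0 < |z + 2| < δ implies |(z^2 - 6z - 6) − 10| < ε.
(z^2 - 6z - 6) − 10 = z^2 - 6z - 16 = (z + 2)(z - 8).
So |(z^2 - 6z - 6) − 10| = |z + 2|·|z - 8|.
Assume first that |z + 2| < 1, so |z| < 3. Then |z - 8| ≤ 3 + 8 = 11.
Hence |(z^2 - 6z - 6) − 10| ≤ 11|z + 2| < ε provided |z + 2| < ε/11.
Choosing δ = min(1, ε/11) ensures both conditions, hence |(z^2 - 6z - 6) − 10| < ε.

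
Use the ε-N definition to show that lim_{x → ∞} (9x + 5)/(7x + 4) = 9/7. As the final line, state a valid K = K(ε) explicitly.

Fix ε > 0. We seek K > 0 such that x > K implies |(9x + 5)/(7x + 4) − (9/7)| < ε.
(9x + 5)/(7x + 4) − (9/7) = (7(9x + 5) − 9(7x + 4)) / (7(7x + 4)) = -1/(7(7x + 4)).
For x > 0 we have 7x + 4 > 7x, so |(9x + 5)/(7x + 4) − (9/7)| = 1/(7(7x + 4)) < 1/(7·7x) = (1/49)/x.
Thus |(9x + 5)/(7x + 4) − (9/7)| < ε whenever x > (1/49)/ε.
Take K = (1/49)/ε. If x > K then |(9x + 5)/(7x + 4) − (9/7)| < (1/49)/x < ε.

K = (1/49)/ε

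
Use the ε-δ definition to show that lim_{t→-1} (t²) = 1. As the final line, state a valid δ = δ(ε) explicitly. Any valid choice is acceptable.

Suppose ε > 0. We seek δ > 0 with 0 < |t + 1| < δ ⇒ |t² − 1| < ε.
Factor: t² − 1 = (t + 1)(t - 1), so |t² − 1| = |t + 1|·|t - 1|.
Restrict δ ≤ 1. Then |t + 1| < 1 gives |t| < 2, so by the triangle inequality |t - 1| ≤ 2 + 1 = 3.
Hence |t² − 1| ≤ 3|t + 1|, which is < ε once |t + 1| < ε/3.
Take δ = min(1, ε/3). If 0 < |t + 1| < δ then both bounds hold and |t² − 1| ≤ 3|t + 1| < 3·(ε/3) = ε.

δ = min(1, ε/3)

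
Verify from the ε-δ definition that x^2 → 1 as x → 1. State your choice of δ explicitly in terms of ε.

δ = min(1, ε/3)

Let ε > 0. We seek δ > 0 with 0 < |x − 1| < δ ⇒ |x^2 − 1| < ε.
Factor: x^2 − 1 = (x − 1)(x + 1), so |x^2 − 1| = |x − 1|·|x + 1|.
Impose δ ≤ 1 so that |x| < 2; then |x + 1| ≤ 3.
Hence |x^2 − 1| ≤ 3|x − 1|, which is < ε once |x − 1| < ε/3.
Take δ = min(1, ε/3). If 0 < |x − 1| < δ then both bounds hold and |x^2 − 1| ≤ 3|x − 1| < 3·(ε/3) = ε.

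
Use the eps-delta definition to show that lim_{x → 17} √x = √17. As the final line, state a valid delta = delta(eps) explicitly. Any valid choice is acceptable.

Fix eps > 0. We want delta > 0 such that 0 < |x − 17| < delta implies |√x − √17| < eps.
Rationalise: √x − √17 = (x − 17)/(√x + √17), so |√x − √17| = |x − 17|/(√x + √17).
Restrict delta ≤ 17 so that |x − 17| < 17 forces x > 0, and then √x + √17 > √17.
Hence |√x − √17| < |x − 17|/√17, which is < eps once |x − 17| < √17·eps.
Take delta = min(17, √17·eps). If 0 < |x − 17| < delta then x > 0 and |√x − √17| < |x − 17|/√17 < eps.

delta = min(17, √17·eps)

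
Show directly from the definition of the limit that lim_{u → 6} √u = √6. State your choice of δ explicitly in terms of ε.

Let ε > 0 be given. We want δ > 0 such that 0 < |u − 6| < δ implies |√u − √6| < ε.
Rationalise: √u − √6 = (u − 6)/(√u + √6), so |√u − √6| = |u − 6|/(√u + √6).
Restrict δ ≤ 6 so that |u − 6| < 6 forces u > 0, and then √u + √6 > √6.
Hence |√u − √6| < |u − 6|/√6, which is < ε once |u − 6| < √6·ε.
Take δ = min(6, √6·ε). If 0 < |u − 6| < δ then u > 0 and |√u − √6| < |u − 6|/√6 < ε.

δ = min(6, √6·ε)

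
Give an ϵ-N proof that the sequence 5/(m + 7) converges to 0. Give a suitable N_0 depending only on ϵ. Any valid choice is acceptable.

N_0 = 5/ϵ

Suppose ϵ > 0. For m ≥ 1, |5/(m + 7) − 0| = 5/(m + 7) ≤ 5/m.
We need 5/m < ϵ, i.e. m > 5/ϵ.
Take N_0 = 5/ϵ. If m > N_0 then |5/(m + 7)| ≤ 5/m < ϵ.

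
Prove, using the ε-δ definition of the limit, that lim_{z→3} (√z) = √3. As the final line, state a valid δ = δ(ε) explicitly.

δ = min(3, √3·ε)

Let ε > 0 be given. We want δ > 0 such that 0 < |z − 3| < δ implies |√z − √3| < ε.
Multiplying by the conjugate, |√z − √3| = |z − 3|/(√z + √3).
Restrict δ ≤ 3 so that |z − 3| < 3 forces z > 0, and then √z + √3 > √3.
Hence |√z − √3| < |z − 3|/√3, which is < ε once |z − 3| < √3·ε.
Take δ = min(3, √3·ε). If 0 < |z − 3| < δ then z > 0 and |√z − √3| < |z − 3|/√3 < ε.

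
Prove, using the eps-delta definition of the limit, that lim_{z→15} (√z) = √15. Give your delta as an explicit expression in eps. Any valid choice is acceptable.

Suppose eps > 0. We want delta > 0 such that 0 < |z − 15| < delta implies |√z − √15| < eps.
Rationalise: √z − √15 = (z − 15)/(√z + √15), so |√z − √15| = |z − 15|/(√z + √15).
Restrict delta ≤ 15 so that |z − 15| < 15 forces z > 0, and then √z + √15 > √15.
Hence |√z − √15| < |z − 15|/√15, which is < eps once |z − 15| < √15·eps.
Take delta = min(15, √15·eps). If 0 < |z − 15| < delta then z > 0 and |√z − √15| < |z − 15|/√15 < eps.

delta = min(15, √15·eps)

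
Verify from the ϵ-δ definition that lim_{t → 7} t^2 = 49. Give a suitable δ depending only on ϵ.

Suppose ϵ > 0. We seek δ > 0 with 0 < |t − 7| < δ ⇒ |t^2 − 49| < ϵ.
Factor: t^2 − 49 = (t − 7)(t + 7), so |t^2 − 49| = |t − 7|·|t + 7|.
Impose δ ≤ 2 so that |t| < 9; then |t + 7| ≤ 16.
Hence |t^2 − 49| ≤ 16|t − 7|, which is < ϵ once |t − 7| < ϵ/16.
Take δ = min(2, ϵ/16). If 0 < |t − 7| < δ then both bounds hold and |t^2 − 49| ≤ 16|t − 7| < 16·(ϵ/16) = ϵ.

δ = min(2, ϵ/16)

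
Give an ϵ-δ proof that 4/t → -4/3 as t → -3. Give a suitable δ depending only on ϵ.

δ = min(3/2, (9/8)ϵ)

Let ϵ > 0 be given. We seek δ > 0 such that 0 < |t + 3| < δ implies |4/t + 4/3| < ϵ.
|4/t + 4/3| = 4·|-3 − t|/(3·|t|) = 4|t + 3|/(3|t|).
Restrict δ ≤ 3/2. Then |t + 3| < 3/2 gives |t| > 3/2, so 3|t| > 9/2.
Then |4/t + 4/3| < 4|t + 3|/(9/2), which is < ϵ when |t + 3| < (9/8)ϵ.
Take δ = min(3/2, (9/8)ϵ). Then 0 < |t + 3| < δ gives both |t + 3| < 3/2 and |t + 3| < (9/8)ϵ, so |4/t + 4/3| < ϵ.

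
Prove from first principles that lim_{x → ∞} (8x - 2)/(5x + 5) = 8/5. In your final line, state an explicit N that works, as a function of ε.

Let ε > 0 be given. We seek N > 0 such that x > N implies |(8x - 2)/(5x + 5) − (8/5)| < ε.
(8x - 2)/(5x + 5) − (8/5) = (5(8x - 2) − 8(5x + 5)) / (5(5x + 5)) = -50/(5(5x + 5)).
For x > 0 we have 5x + 5 > 5x, so |(8x - 2)/(5x + 5) − (8/5)| = 50/(5(5x + 5)) < 50/(5·5x) = 2/x.
Thus |(8x - 2)/(5x + 5) − (8/5)| < ε whenever x > 2/ε.
Take N = 2/ε. If x > N then |(8x - 2)/(5x + 5) − (8/5)| < 2/x < ε.

N = 2/ε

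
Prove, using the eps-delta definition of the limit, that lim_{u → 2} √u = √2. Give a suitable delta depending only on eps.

delta = min(2, √2·eps)

Suppose eps > 0. We want delta > 0 such that 0 < |u − 2| < delta implies |√u − √2| < eps.
Multiplying by the conjugate, |√u − √2| = |u − 2|/(√u + √2).
Restrict delta ≤ 2 so that |u − 2| < 2 forces u > 0, and then √u + √2 > √2.
Hence |√u − √2| < |u − 2|/√2, which is < eps once |u − 2| < √2·eps.
Take delta = min(2, √2·eps). If 0 < |u − 2| < delta then u > 0 and |√u − √2| < |u − 2|/√2 < eps.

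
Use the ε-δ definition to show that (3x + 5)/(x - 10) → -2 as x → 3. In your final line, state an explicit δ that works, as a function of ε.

δ = min(7/2, (7/10)ε)

Fix ε > 0. We want δ > 0 with 0 < |x − 3| < δ ⇒ |(3x + 5)/(x - 10) + 2| < ε.
Combining over a common denominator, (3x + 5)/(x - 10) + 2 = [(3x + 5)·(-7) − 14·(x - 10)] / [(-7)·(x - 10)] = -35(x − 3) / ((-7)(x - 10)).
So |(3x + 5)/(x - 10) + 2| = 35|x − 3| / (7·|x − 10|).
Restrict δ ≤ 7/2. Then |x − 3| < 7/2 gives |x − 10| = |(x − 3) + (-7)| ≥ 7 − 7/2 = 7/2.
Hence |(3x + 5)/(x - 10) + 2| < 35|x − 3|/(7·(7/2)) = (10/7)|x − 3|, which is < ε once |x − 3| < (7/10)ε.
Take δ = min(7/2, (7/10)ε). Then 0 < |x − 3| < δ forces both bounds, so |(3x + 5)/(x - 10) + 2| < ε.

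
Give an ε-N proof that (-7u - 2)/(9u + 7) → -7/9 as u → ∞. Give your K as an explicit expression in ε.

Fix ε > 0. We seek K > 0 such that u > K implies |(-7u - 2)/(9u + 7) + 7/9| < ε.
(-7u - 2)/(9u + 7) + 7/9 = (9(-7u - 2) − (-7)(9u + 7)) / (9(9u + 7)) = 31/(9(9u + 7)).
For u > 0 we have 9u + 7 > 9u, so |(-7u - 2)/(9u + 7) + 7/9| = 31/(9(9u + 7)) < 31/(9·9u) = (31/81)/u.
Thus |(-7u - 2)/(9u + 7) + 7/9| < ε whenever u > (31/81)/ε.
Take K = (31/81)/ε. If u > K then |(-7u - 2)/(9u + 7) + 7/9| < (31/81)/u < ε.

K = (31/81)/ε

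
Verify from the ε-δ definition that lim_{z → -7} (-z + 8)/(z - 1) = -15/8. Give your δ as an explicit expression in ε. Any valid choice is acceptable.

Fix ε > 0. We want δ > 0 with 0 < |z + 7| < δ ⇒ |(-z + 8)/(z - 1) + 15/8| < ε.
Combining over a common denominator, (-z + 8)/(z - 1) + 15/8 = [(-z + 8)·(-8) − 15·(z - 1)] / [(-8)·(z - 1)] = -7(z + 7) / ((-8)(z - 1)).
So |(-z + 8)/(z - 1) + 15/8| = 7|z + 7| / (8·|z − 1|).
Require δ ≤ 4, so |z − 1| ≥ |-8| − |z + 7| > 8 − 4 = 4.
Hence |(-z + 8)/(z - 1) + 15/8| < 7|z + 7|/(8·4) = (7/32)|z + 7|, which is < ε once |z + 7| < (32/7)ε.
Take δ = min(4, (32/7)ε). Then 0 < |z + 7| < δ forces both bounds, so |(-z + 8)/(z - 1) + 15/8| < ε.

δ = min(4, (32/7)ε)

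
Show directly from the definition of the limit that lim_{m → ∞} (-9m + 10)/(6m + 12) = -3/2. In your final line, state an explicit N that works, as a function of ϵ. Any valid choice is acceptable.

N = (14/3)/ϵ

Let ϵ > 0. For m ≥ 1, |(-9m + 10)/(6m + 12) + 3/2| = |168|/(6(6m + 12)) = 168/(6(6m + 12)).
Since 6m + 12 ≥ 6m for m ≥ 1, this is ≤ 168/(6·6m) = (14/3)/m.
So |(-9m + 10)/(6m + 12) + 3/2| < ϵ whenever m > (14/3)/ϵ.
Take N = (14/3)/ϵ. If m > N then |(-9m + 10)/(6m + 12) + 3/2| ≤ (14/3)/m < ϵ.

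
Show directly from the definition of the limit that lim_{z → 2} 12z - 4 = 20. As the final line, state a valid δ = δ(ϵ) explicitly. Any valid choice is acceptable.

Suppose ϵ > 0. We need δ > 0 so that 0 < |z − 2| < δ implies |(12z - 4) − 20| < ϵ.
|(12z - 4) − 20| = |12z - 24| = 12|z − 2|.
So 12|z − 2| < ϵ exactly when |z − 2| < ϵ/12.
Take δ = ϵ/12. If 0 < |z − 2| < δ then |(12z - 4) − 20| = 12|z − 2| < 12·(ϵ/12) = ϵ.

δ = ϵ/12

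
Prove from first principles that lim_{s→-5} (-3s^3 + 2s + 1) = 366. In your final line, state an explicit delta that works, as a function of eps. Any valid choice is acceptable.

delta = min(1, eps/271)

Suppose eps > 0. We want delta > 0 such that 0 < |s + 5| < delta implies |(-3s^3 + 2s + 1) − 366| < eps.
(-3s^3 + 2s + 1) − 366 = -3s^3 + 2s - 365 = (s + 5)(-3s^2 + 15s - 73).
So |(-3s^3 + 2s + 1) − 366| = |s + 5|·|-3s^2 + 15s - 73|.
Assume first that |s + 5| < 1, so |s| < 6. Then |-3s^2 + 15s - 73| ≤ 3·6^2 + 15·6 + 73 = 271.
Hence |(-3s^3 + 2s + 1) − 366| ≤ 271|s + 5| < eps provided |s + 5| < eps/271.
Choosing delta = min(1, eps/271) ensures both conditions, hence |(-3s^3 + 2s + 1) − 366| < eps.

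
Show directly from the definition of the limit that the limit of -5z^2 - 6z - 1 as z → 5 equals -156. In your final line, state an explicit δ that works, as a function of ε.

δ = min(2, ε/66)

Let ε > 0 be given. We want δ > 0 such that 0 < |z − 5| < δ implies |(-5z^2 - 6z - 1) + 156| < ε.
(-5z^2 - 6z - 1) + 156 = -5z^2 - 6z + 155 = (z − 5)(-5z - 31).
So |(-5z^2 - 6z - 1) + 156| = |z − 5|·|-5z - 31|.
Require δ ≤ 2. Then |z − 5| < 2 gives |z| < 7, and by the triangle inequality |-5z - 31| ≤ 5·7 + 31 = 66.
Hence |(-5z^2 - 6z - 1) + 156| ≤ 66|z − 5| < ε provided |z − 5| < ε/66.
Choosing δ = min(2, ε/66) ensures both conditions, hence |(-5z^2 - 6z - 1) + 156| < ε.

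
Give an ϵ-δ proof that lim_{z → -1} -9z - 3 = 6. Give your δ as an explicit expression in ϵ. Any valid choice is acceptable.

Let ϵ > 0. We need δ > 0 so that 0 < |z + 1| < δ implies |(-9z - 3) − 6| < ϵ.
Since (-9z - 3) − 6 = -9(z + 1), we have |(-9z - 3) − 6| = 9|z + 1|.
Thus it suffices that |z + 1| < ϵ/9.
Take δ = ϵ/9. If 0 < |z + 1| < δ then |(-9z - 3) − 6| = 9|z + 1| < 9·(ϵ/9) = ϵ.

δ = ϵ/9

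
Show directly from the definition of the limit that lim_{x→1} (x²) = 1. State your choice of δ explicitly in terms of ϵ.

Suppose ϵ > 0. We seek δ > 0 with 0 < |x − 1| < δ ⇒ |x² − 1| < ϵ.
Factor: x² − 1 = (x − 1)(x + 1), so |x² − 1| = |x − 1|·|x + 1|.
Impose δ ≤ 1 so that |x| < 2; then |x + 1| ≤ 3.
Hence |x² − 1| ≤ 3|x − 1|, which is < ϵ once |x − 1| < ϵ/3.
Take δ = min(1, ϵ/3). If 0 < |x − 1| < δ then both bounds hold and |x² − 1| ≤ 3|x − 1| < 3·(ϵ/3) = ϵ.

δ = min(1, ϵ/3)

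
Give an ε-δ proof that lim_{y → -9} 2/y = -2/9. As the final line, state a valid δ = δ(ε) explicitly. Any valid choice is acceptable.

Let ε > 0. We seek δ > 0 such that 0 < |y + 9| < δ implies |2/y + 2/9| < ε.
|2/y + 2/9| = 2·|-9 − y|/(9·|y|) = 2|y + 9|/(9|y|).
Restrict δ ≤ 9/2. Then |y + 9| < 9/2 gives |y| > 9/2, so 9|y| > 81/2.
Then |2/y + 2/9| < 2|y + 9|/(81/2), which is < ε when |y + 9| < (81/4)ε.
Take δ = min(9/2, (81/4)ε). Then 0 < |y + 9| < δ gives both |y + 9| < 9/2 and |y + 9| < (81/4)ε, so |2/y + 2/9| < ε.

δ = min(9/2, (81/4)ε)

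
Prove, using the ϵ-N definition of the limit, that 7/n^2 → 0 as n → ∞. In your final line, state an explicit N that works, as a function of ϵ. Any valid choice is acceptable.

N = (7/ϵ)^{1/2}

Suppose ϵ > 0. For n ≥ 1, |7/n^2 − 0| = 7/n^2.
7/n^2 < ϵ ⇔ n^2 > 7/ϵ ⇔ n > (7/ϵ)^{1/2}.
Take N = (7/ϵ)^{1/2}. Then n > N implies 7/n^2 < ϵ.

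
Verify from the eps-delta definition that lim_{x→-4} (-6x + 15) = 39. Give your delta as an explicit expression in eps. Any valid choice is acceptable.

delta = eps/6

Suppose eps > 0. We need delta > 0 so that 0 < |x + 4| < delta implies |(-6x + 15) − 39| < eps.
Since (-6x + 15) − 39 = -6(x + 4), we have |(-6x + 15) − 39| = 6|x + 4|.
So 6|x + 4| < eps exactly when |x + 4| < eps/6.
Choosing delta = eps/6 gives |(-6x + 15) − 39| = 6|x + 4| < eps whenever |x + 4| < delta.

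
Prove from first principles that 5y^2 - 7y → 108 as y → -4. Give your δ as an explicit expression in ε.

Suppose ε > 0. We want δ > 0 such that 0 < |y + 4| < δ implies |(5y^2 - 7y) − 108| < ε.
(5y^2 - 7y) − 108 = 5y^2 - 7y - 108 = (y + 4)(5y - 27).
So |(5y^2 - 7y) − 108| = |y + 4|·|5y - 27|.
Require δ ≤ 2. Then |y + 4| < 2 gives |y| < 6, and by the triangle inequality |5y - 27| ≤ 5·6 + 27 = 57.
Hence |(5y^2 - 7y) − 108| ≤ 57|y + 4| < ε provided |y + 4| < ε/57.
Choosing δ = min(2, ε/57) ensures both conditions, hence |(5y^2 - 7y) − 108| < ε.

δ = min(2, ε/57)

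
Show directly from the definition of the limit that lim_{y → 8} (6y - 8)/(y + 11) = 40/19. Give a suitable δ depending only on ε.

δ = min(19/2, (361/148)ε)

Let ε > 0. We want δ > 0 with 0 < |y − 8| < δ ⇒ |(6y - 8)/(y + 11) − (40/19)| < ε.
Combining over a common denominator, (6y - 8)/(y + 11) − (40/19) = [(6y - 8)·19 − 40·(y + 11)] / [19·(y + 11)] = 74(y − 8) / (19(y + 11)).
So |(6y - 8)/(y + 11) − (40/19)| = 74|y − 8| / (19·|y + 11|).
Restrict δ ≤ 19/2. Then |y − 8| < 19/2 gives |y + 11| = |(y − 8) + 19| ≥ 19 − 19/2 = 19/2.
Hence |(6y - 8)/(y + 11) − (40/19)| < 74|y − 8|/(19·(19/2)) = (148/361)|y − 8|, which is < ε once |y − 8| < (361/148)ε.
Take δ = min(19/2, (361/148)ε). Then 0 < |y − 8| < δ forces both bounds, so |(6y - 8)/(y + 11) − (40/19)| < ε.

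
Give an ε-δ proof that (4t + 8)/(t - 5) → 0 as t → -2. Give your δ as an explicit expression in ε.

Let ε > 0. We want δ > 0 with 0 < |t + 2| < δ ⇒ |(4t + 8)/(t - 5) − 0| < ε.
Combining over a common denominator, (4t + 8)/(t - 5) − 0 = [(4t + 8)·(-7) − 0·(t - 5)] / [(-7)·(t - 5)] = -28(t + 2) / ((-7)(t - 5)).
So |(4t + 8)/(t - 5) − 0| = 28|t + 2| / (7·|t − 5|).
Require δ ≤ 7/2, so |t − 5| ≥ |-7| − |t + 2| > 7 − 7/2 = 7/2.
Hence |(4t + 8)/(t - 5) − 0| < 28|t + 2|/(7·(7/2)) = (8/7)|t + 2|, which is < ε once |t + 2| < (7/8)ε.
Take δ = min(7/2, (7/8)ε). Then 0 < |t + 2| < δ forces both bounds, so |(4t + 8)/(t - 5) − 0| < ε.

δ = min(7/2, (7/8)ε)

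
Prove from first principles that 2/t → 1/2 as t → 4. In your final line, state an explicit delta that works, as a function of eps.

delta = min(2, 4eps)

Fix eps > 0. We seek delta > 0 such that 0 < |t − 4| < delta implies |2/t − (1/2)| < eps.
|2/t − (1/2)| = 2·|4 − t|/(4·|t|) = 2|t − 4|/(4|t|).
Require delta ≤ 2 so that |t| > 4 − 2 = 2, hence 4|t| > 8.
Then |2/t − (1/2)| < 2|t − 4|/8, which is < eps when |t − 4| < 4eps.
Take delta = min(2, 4eps). Then 0 < |t − 4| < delta gives both |t − 4| < 2 and |t − 4| < 4eps, so |2/t − (1/2)| < eps.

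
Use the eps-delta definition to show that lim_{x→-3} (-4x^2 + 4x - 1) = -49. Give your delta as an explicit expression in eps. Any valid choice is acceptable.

Let eps > 0. We want delta > 0 such that 0 < |x + 3| < delta implies |(-4x^2 + 4x - 1) + 49| < eps.
(-4x^2 + 4x - 1) + 49 = -4x^2 + 4x + 48 = (x + 3)(-4x + 16).
So |(-4x^2 + 4x - 1) + 49| = |x + 3|·|-4x + 16|.
Assume first that |x + 3| < 1, so |x| < 4. Then |-4x + 16| ≤ 4·4 + 16 = 32.
Hence |(-4x^2 + 4x - 1) + 49| ≤ 32|x + 3| < eps provided |x + 3| < eps/32.
Choosing delta = min(1, eps/32) ensures both conditions, hence |(-4x^2 + 4x - 1) + 49| < eps.

delta = min(1, eps/32)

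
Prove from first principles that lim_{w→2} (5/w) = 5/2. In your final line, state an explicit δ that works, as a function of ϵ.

δ = min(1, (2/5)ϵ)

Suppose ϵ > 0. We seek δ > 0 such that 0 < |w − 2| < δ implies |5/w − (5/2)| < ϵ.
|5/w − (5/2)| = 5·|2 − w|/(2·|w|) = 5|w − 2|/(2|w|).
Require δ ≤ 1 so that |w| > 2 − 1 = 1, hence 2|w| > 2.
Then |5/w − (5/2)| < 5|w − 2|/2, which is < ϵ when |w − 2| < (2/5)ϵ.
Take δ = min(1, (2/5)ϵ). Then 0 < |w − 2| < δ gives both |w − 2| < 1 and |w − 2| < (2/5)ϵ, so |5/w − (5/2)| < ϵ.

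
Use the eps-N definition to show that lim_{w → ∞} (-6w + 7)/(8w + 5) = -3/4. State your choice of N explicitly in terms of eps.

N = (43/32)/eps

Let eps > 0. We seek N > 0 such that w > N implies |(-6w + 7)/(8w + 5) + 3/4| < eps.
(-6w + 7)/(8w + 5) + 3/4 = (8(-6w + 7) − (-6)(8w + 5)) / (8(8w + 5)) = 86/(8(8w + 5)).
For w > 0 we have 8w + 5 > 8w, so |(-6w + 7)/(8w + 5) + 3/4| = 86/(8(8w + 5)) < 86/(8·8w) = (43/32)/w.
Thus |(-6w + 7)/(8w + 5) + 3/4| < eps whenever w > (43/32)/eps.
Take N = (43/32)/eps. If w > N then |(-6w + 7)/(8w + 5) + 3/4| < (43/32)/w < eps.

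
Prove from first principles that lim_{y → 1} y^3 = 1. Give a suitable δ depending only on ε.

δ = min(1, ε/7)

Let ε > 0. We seek δ > 0 with 0 < |y − 1| < δ ⇒ |y^3 − 1| < ε.
Factor: y^3 − 1 = (y − 1)(y^2 + y + 1), so |y^3 − 1| = |y − 1|·|y^2 + y + 1|.
Impose δ ≤ 1 so that |y| < 2; then |y^2 + y + 1| ≤ 7.
Hence |y^3 − 1| ≤ 7|y − 1|, which is < ε once |y − 1| < ε/7.
Take δ = min(1, ε/7). If 0 < |y − 1| < δ then both bounds hold and |y^3 − 1| ≤ 7|y − 1| < 7·(ε/7) = ε.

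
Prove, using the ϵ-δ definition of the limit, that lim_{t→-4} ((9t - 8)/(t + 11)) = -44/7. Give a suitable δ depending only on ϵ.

Let ϵ > 0 be given. We want δ > 0 with 0 < |t + 4| < δ ⇒ |(9t - 8)/(t + 11) + 44/7| < ϵ.
Combining over a common denominator, (9t - 8)/(t + 11) + 44/7 = [(9t - 8)·7 − (-44)·(t + 11)] / [7·(t + 11)] = 107(t + 4) / (7(t + 11)).
So |(9t - 8)/(t + 11) + 44/7| = 107|t + 4| / (7·|t + 11|).
Restrict δ ≤ 7/2. Then |t + 4| < 7/2 gives |t + 11| = |(t + 4) + 7| ≥ 7 − 7/2 = 7/2.
Hence |(9t - 8)/(t + 11) + 44/7| < 107|t + 4|/(7·(7/2)) = (214/49)|t + 4|, which is < ϵ once |t + 4| < (49/214)ϵ.
Take δ = min(7/2, (49/214)ϵ). Then 0 < |t + 4| < δ forces both bounds, so |(9t - 8)/(t + 11) + 44/7| < ϵ.

δ = min(7/2, (49/214)ϵ)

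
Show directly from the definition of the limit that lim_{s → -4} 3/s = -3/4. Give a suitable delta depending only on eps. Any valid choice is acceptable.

delta = min(2, (8/3)eps)

Fix eps > 0. We seek delta > 0 such that 0 < |s + 4| < delta implies |3/s + 3/4| < eps.
|3/s + 3/4| = 3·|-4 − s|/(4·|s|) = 3|s + 4|/(4|s|).
Require delta ≤ 2 so that |s| > 4 − 2 = 2, hence 4|s| > 8.
Then |3/s + 3/4| < 3|s + 4|/8, which is < eps when |s + 4| < (8/3)eps.
Take delta = min(2, (8/3)eps). Then 0 < |s + 4| < delta gives both |s + 4| < 2 and |s + 4| < (8/3)eps, so |3/s + 3/4| < eps.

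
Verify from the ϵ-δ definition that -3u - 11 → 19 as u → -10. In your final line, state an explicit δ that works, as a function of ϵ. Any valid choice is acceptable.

Let ϵ > 0 be given. We need δ > 0 so that 0 < |u + 10| < δ implies |(-3u - 11) − 19| < ϵ.
Since (-3u - 11) − 19 = -3(u + 10), we have |(-3u - 11) − 19| = 3|u + 10|.
Thus it suffices that |u + 10| < ϵ/3.
Choosing δ = ϵ/3 gives |(-3u - 11) − 19| = 3|u + 10| < ϵ whenever |u + 10| < δ.

δ = ϵ/3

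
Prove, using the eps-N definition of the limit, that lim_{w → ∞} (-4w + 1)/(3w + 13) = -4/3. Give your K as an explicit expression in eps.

K = (55/9)/eps

Fix eps > 0. We seek K > 0 such that w > K implies |(-4w + 1)/(3w + 13) + 4/3| < eps.
(-4w + 1)/(3w + 13) + 4/3 = (3(-4w + 1) − (-4)(3w + 13)) / (3(3w + 13)) = 55/(3(3w + 13)).
For w > 0 we have 3w + 13 > 3w, so |(-4w + 1)/(3w + 13) + 4/3| = 55/(3(3w + 13)) < 55/(3·3w) = (55/9)/w.
Thus |(-4w + 1)/(3w + 13) + 4/3| < eps whenever w > (55/9)/eps.
Take K = (55/9)/eps. If w > K then |(-4w + 1)/(3w + 13) + 4/3| < (55/9)/w < eps.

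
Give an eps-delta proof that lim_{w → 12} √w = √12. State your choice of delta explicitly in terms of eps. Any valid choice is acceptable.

Let eps > 0 be given. We want delta > 0 such that 0 < |w − 12| < delta implies |√w − √12| < eps.
Rationalise: √w − √12 = (w − 12)/(√w + √12), so |√w − √12| = |w − 12|/(√w + √12).
Restrict delta ≤ 12 so that |w − 12| < 12 forces w > 0, and then √w + √12 > √12.
Hence |√w − √12| < |w − 12|/√12, which is < eps once |w − 12| < √12·eps.
Take delta = min(12, √12·eps). If 0 < |w − 12| < delta then w > 0 and |√w − √12| < |w − 12|/√12 < eps.

delta = min(12, √12·eps)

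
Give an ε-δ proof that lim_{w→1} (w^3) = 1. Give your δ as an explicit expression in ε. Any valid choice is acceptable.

δ = min(1, ε/7)

Let ε > 0 be given. We seek δ > 0 with 0 < |w − 1| < δ ⇒ |w^3 − 1| < ε.
Factor: w^3 − 1 = (w − 1)(w^2 + w + 1), so |w^3 − 1| = |w − 1|·|w^2 + w + 1|.
Impose δ ≤ 1 so that |w| < 2; then |w^2 + w + 1| ≤ 7.
Hence |w^3 − 1| ≤ 7|w − 1|, which is < ε once |w − 1| < ε/7.
Take δ = min(1, ε/7). If 0 < |w − 1| < δ then both bounds hold and |w^3 − 1| ≤ 7|w − 1| < 7·(ε/7) = ε.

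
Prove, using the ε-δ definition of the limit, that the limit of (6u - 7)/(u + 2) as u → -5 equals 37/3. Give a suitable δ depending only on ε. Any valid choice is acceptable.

Fix ε > 0. We want δ > 0 with 0 < |u + 5| < δ ⇒ |(6u - 7)/(u + 2) − (37/3)| < ε.
Combining over a common denominator, (6u - 7)/(u + 2) − (37/3) = [(6u - 7)·(-3) − (-37)·(u + 2)] / [(-3)·(u + 2)] = 19(u + 5) / ((-3)(u + 2)).
So |(6u - 7)/(u + 2) − (37/3)| = 19|u + 5| / (3·|u + 2|).
Require δ ≤ 3/2, so |u + 2| ≥ |-3| − |u + 5| > 3 − 3/2 = 3/2.
Hence |(6u - 7)/(u + 2) − (37/3)| < 19|u + 5|/(3·(3/2)) = (38/9)|u + 5|, which is < ε once |u + 5| < (9/38)ε.
Take δ = min(3/2, (9/38)ε). Then 0 < |u + 5| < δ forces both bounds, so |(6u - 7)/(u + 2) − (37/3)| < ε.

δ = min(3/2, (9/38)ε)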